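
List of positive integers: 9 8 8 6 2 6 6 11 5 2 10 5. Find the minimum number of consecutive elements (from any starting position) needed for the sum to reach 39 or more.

6

add 9: running sum 9 < 39
add 8: running sum 17 < 39
add 8: running sum 25 < 39
add 6: running sum 31 < 39
add 2: running sum 33 < 39
end 5: [9, 8, 8, 6, 2, 6] sum 39, len 6
end 6: [9, 8, 8, 6, 2, 6, 6] sum 45, len 7
end 7: [8, 6, 2, 6, 6, 11] sum 39, len 6
end 8: [8, 6, 2, 6, 6, 11, 5] sum 44, len 7
end 9: [8, 6, 2, 6, 6, 11, 5, 2] sum 46, len 8
end 10: [6, 6, 11, 5, 2, 10] sum 40, len 6
end 11: [6, 11, 5, 2, 10, 5] sum 39, len 6
Shortest qualifying length: 6.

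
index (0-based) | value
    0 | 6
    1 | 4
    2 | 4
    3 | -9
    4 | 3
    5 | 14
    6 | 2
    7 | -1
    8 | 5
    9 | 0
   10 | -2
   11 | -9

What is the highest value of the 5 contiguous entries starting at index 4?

14

Elements at indices 4..8: 3, 14, 2, -1, 5
max(3, 14, 2, -1, 5) = 14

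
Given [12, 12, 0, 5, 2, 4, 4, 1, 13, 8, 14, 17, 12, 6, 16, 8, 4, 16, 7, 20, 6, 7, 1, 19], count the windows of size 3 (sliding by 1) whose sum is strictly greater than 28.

[12, 12, 0] → sum 24
[12, 0, 5] → sum 17
[0, 5, 2] → sum 7
[5, 2, 4] → sum 11
[2, 4, 4] → sum 10
[4, 4, 1] → sum 9
[4, 1, 13] → sum 18
[1, 13, 8] → sum 22
[13, 8, 14] → sum 35  > 28 ✓
[8, 14, 17] → sum 39  > 28 ✓
[14, 17, 12] → sum 43  > 28 ✓
[17, 12, 6] → sum 35  > 28 ✓
[12, 6, 16] → sum 34  > 28 ✓
[6, 16, 8] → sum 30  > 28 ✓
[16, 8, 4] → sum 28
[8, 4, 16] → sum 28
[4, 16, 7] → sum 27
[16, 7, 20] → sum 43  > 28 ✓
[7, 20, 6] → sum 33  > 28 ✓
[20, 6, 7] → sum 33  > 28 ✓
[6, 7, 1] → sum 14
[7, 1, 19] → sum 27
9 windows satisfy the condition.

9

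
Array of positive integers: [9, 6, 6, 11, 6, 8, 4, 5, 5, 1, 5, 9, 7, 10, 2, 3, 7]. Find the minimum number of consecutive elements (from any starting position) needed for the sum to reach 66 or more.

add 9: running sum 9 < 66
add 6: running sum 15 < 66
add 6: running sum 21 < 66
add 11: running sum 32 < 66
add 6: running sum 38 < 66
add 8: running sum 46 < 66
add 4: running sum 50 < 66
add 5: running sum 55 < 66
add 5: running sum 60 < 66
add 1: running sum 61 < 66
end 10: [9, 6, 6, 11, 6, 8, 4, 5, 5, 1, 5] sum 66, len 11
end 11: [6, 6, 11, 6, 8, 4, 5, 5, 1, 5, 9] sum 66, len 11
end 12: [6, 11, 6, 8, 4, 5, 5, 1, 5, 9, 7] sum 67, len 11
end 13: [11, 6, 8, 4, 5, 5, 1, 5, 9, 7, 10] sum 71, len 11
end 14: [11, 6, 8, 4, 5, 5, 1, 5, 9, 7, 10, 2] sum 73, len 12
end 15: [11, 6, 8, 4, 5, 5, 1, 5, 9, 7, 10, 2, 3] sum 76, len 13
end 16: [8, 4, 5, 5, 1, 5, 9, 7, 10, 2, 3, 7] sum 66, len 12
Shortest qualifying length: 11.

11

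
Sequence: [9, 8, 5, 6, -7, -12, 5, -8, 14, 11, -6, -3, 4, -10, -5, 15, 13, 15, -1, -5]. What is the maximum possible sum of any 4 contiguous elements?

42

Window sums for each of the 17 positions:
(9, 8, 5, 6) → sum 28
(8, 5, 6, -7) → sum 12
(5, 6, -7, -12) → sum -8
(6, -7, -12, 5) → sum -8
(-7, -12, 5, -8) → sum -22
(-12, 5, -8, 14) → sum -1
(5, -8, 14, 11) → sum 22
(-8, 14, 11, -6) → sum 11
(14, 11, -6, -3) → sum 16
(11, -6, -3, 4) → sum 6
(-6, -3, 4, -10) → sum -15
(-3, 4, -10, -5) → sum -14
(4, -10, -5, 15) → sum 4
(-10, -5, 15, 13) → sum 13
(-5, 15, 13, 15) → sum 38
(15, 13, 15, -1) → sum 42
(13, 15, -1, -5) → sum 22
Maximum of these is 42.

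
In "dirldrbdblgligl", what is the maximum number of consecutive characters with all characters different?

[d] len 1
[d, i] len 2
[d, i, r] len 3
[d, i, r, l] len 4
[i, r, l, d] len 4
[l, d, r] len 3
[l, d, r, b] len 4
[r, b, d] len 3
[d, b] len 2
[d, b, l] len 3
[d, b, l, g] len 4
[g, l] len 2
[g, l, i] len 3
[l, i, g] len 3
[i, g, l] len 3
Longest all-distinct length: 4.

4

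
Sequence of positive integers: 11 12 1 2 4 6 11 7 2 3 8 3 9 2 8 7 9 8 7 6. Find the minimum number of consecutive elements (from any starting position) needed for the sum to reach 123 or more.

Extend right; whenever the sum reaches 123, record the length and shrink from the left:
add 11: running sum 11 < 123
add 12: running sum 23 < 123
add 1: running sum 24 < 123
add 2: running sum 26 < 123
add 4: running sum 30 < 123
add 6: running sum 36 < 123
add 11: running sum 47 < 123
add 7: running sum 54 < 123
add 2: running sum 56 < 123
add 3: running sum 59 < 123
add 8: running sum 67 < 123
add 3: running sum 70 < 123
add 9: running sum 79 < 123
add 2: running sum 81 < 123
add 8: running sum 89 < 123
add 7: running sum 96 < 123
add 9: running sum 105 < 123
add 8: running sum 113 < 123
add 7: running sum 120 < 123
add 6: shortest ending here [11, 12, 1, 2, 4, 6, 11, 7, 2, 3, 8, 3, 9, 2, 8, 7, 9, 8, 7, 6] sum 126, len 20
Shortest qualifying length: 20.

20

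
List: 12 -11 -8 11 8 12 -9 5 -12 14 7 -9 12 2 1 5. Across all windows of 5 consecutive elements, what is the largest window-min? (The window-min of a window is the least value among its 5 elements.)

-9

Window mins for each of the 12 positions:
(12, -11, -8, 11, 8) → min -11
(-11, -8, 11, 8, 12) → min -11
(-8, 11, 8, 12, -9) → min -9
(11, 8, 12, -9, 5) → min -9
(8, 12, -9, 5, -12) → min -12
(12, -9, 5, -12, 14) → min -12
(-9, 5, -12, 14, 7) → min -12
(5, -12, 14, 7, -9) → min -12
(-12, 14, 7, -9, 12) → min -12
(14, 7, -9, 12, 2) → min -9
(7, -9, 12, 2, 1) → min -9
(-9, 12, 2, 1, 5) → min -9
Largest of these is -9.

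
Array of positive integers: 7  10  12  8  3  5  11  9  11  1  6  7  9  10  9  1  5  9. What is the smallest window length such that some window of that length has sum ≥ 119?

16

add 7: running sum 7 < 119
add 10: running sum 17 < 119
add 12: running sum 29 < 119
add 8: running sum 37 < 119
add 3: running sum 40 < 119
add 5: running sum 45 < 119
add 11: running sum 56 < 119
add 9: running sum 65 < 119
add 11: running sum 76 < 119
add 1: running sum 77 < 119
add 6: running sum 83 < 119
add 7: running sum 90 < 119
add 9: running sum 99 < 119
add 10: running sum 109 < 119
add 9: running sum 118 < 119
end 15: [7, 10, 12, 8, 3, 5, 11, 9, 11, 1, 6, 7, 9, 10, 9, 1] sum 119, len 16
end 16: [7, 10, 12, 8, 3, 5, 11, 9, 11, 1, 6, 7, 9, 10, 9, 1, 5] sum 124, len 17
end 17: [10, 12, 8, 3, 5, 11, 9, 11, 1, 6, 7, 9, 10, 9, 1, 5, 9] sum 126, len 17
Shortest qualifying length: 16.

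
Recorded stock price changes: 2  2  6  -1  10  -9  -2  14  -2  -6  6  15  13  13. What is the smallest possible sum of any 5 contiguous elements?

[2, 2, 6, -1, 10] → sum 19
[2, 6, -1, 10, -9] → sum 8
[6, -1, 10, -9, -2] → sum 4
[-1, 10, -9, -2, 14] → sum 12
[10, -9, -2, 14, -2] → sum 11
[-9, -2, 14, -2, -6] → sum -5
[-2, 14, -2, -6, 6] → sum 10
[14, -2, -6, 6, 15] → sum 27
[-2, -6, 6, 15, 13] → sum 26
[-6, 6, 15, 13, 13] → sum 41
Smallest of these is -5.

-5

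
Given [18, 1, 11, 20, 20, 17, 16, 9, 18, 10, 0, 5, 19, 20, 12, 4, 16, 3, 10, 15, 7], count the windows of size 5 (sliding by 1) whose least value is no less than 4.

[18, 1, 11, 20, 20] → min 1
[1, 11, 20, 20, 17] → min 1
[11, 20, 20, 17, 16] → min 11  ≥ 4 ✓
[20, 20, 17, 16, 9] → min 9  ≥ 4 ✓
[20, 17, 16, 9, 18] → min 9  ≥ 4 ✓
[17, 16, 9, 18, 10] → min 9  ≥ 4 ✓
[16, 9, 18, 10, 0] → min 0
[9, 18, 10, 0, 5] → min 0
[18, 10, 0, 5, 19] → min 0
[10, 0, 5, 19, 20] → min 0
[0, 5, 19, 20, 12] → min 0
[5, 19, 20, 12, 4] → min 4  ≥ 4 ✓
[19, 20, 12, 4, 16] → min 4  ≥ 4 ✓
[20, 12, 4, 16, 3] → min 3
[12, 4, 16, 3, 10] → min 3
[4, 16, 3, 10, 15] → min 3
[16, 3, 10, 15, 7] → min 3
6 windows satisfy the condition.

6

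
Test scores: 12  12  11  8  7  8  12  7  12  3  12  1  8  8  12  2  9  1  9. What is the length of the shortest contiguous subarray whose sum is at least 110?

13

Extend right; whenever the sum reaches 110, record the length and shrink from the left:
add 12: running sum 12 < 110
add 12: running sum 24 < 110
add 11: running sum 35 < 110
add 8: running sum 43 < 110
add 7: running sum 50 < 110
add 8: running sum 58 < 110
add 12: running sum 70 < 110
add 7: running sum 77 < 110
add 12: running sum 89 < 110
add 3: running sum 92 < 110
add 12: running sum 104 < 110
add 1: running sum 105 < 110
add 8: shortest ending here [12, 12, 11, 8, 7, 8, 12, 7, 12, 3, 12, 1, 8] sum 113, len 13
add 8: shortest ending here [12, 12, 11, 8, 7, 8, 12, 7, 12, 3, 12, 1, 8, 8] sum 121, len 14
add 12: shortest ending here [12, 11, 8, 7, 8, 12, 7, 12, 3, 12, 1, 8, 8, 12] sum 121, len 14
add 2: shortest ending here [11, 8, 7, 8, 12, 7, 12, 3, 12, 1, 8, 8, 12, 2] sum 111, len 14
add 9: shortest ending here [11, 8, 7, 8, 12, 7, 12, 3, 12, 1, 8, 8, 12, 2, 9] sum 120, len 15
add 1: shortest ending here [8, 7, 8, 12, 7, 12, 3, 12, 1, 8, 8, 12, 2, 9, 1] sum 110, len 15
add 9: shortest ending here [7, 8, 12, 7, 12, 3, 12, 1, 8, 8, 12, 2, 9, 1, 9] sum 111, len 15
Shortest qualifying length: 13.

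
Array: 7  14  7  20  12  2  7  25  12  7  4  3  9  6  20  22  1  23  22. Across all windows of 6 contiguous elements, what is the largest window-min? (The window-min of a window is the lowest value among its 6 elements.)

3

Window mins for each of the 14 positions:
[7, 14, 7, 20, 12, 2] → min 2
[14, 7, 20, 12, 2, 7] → min 2
[7, 20, 12, 2, 7, 25] → min 2
[20, 12, 2, 7, 25, 12] → min 2
[12, 2, 7, 25, 12, 7] → min 2
[2, 7, 25, 12, 7, 4] → min 2
[7, 25, 12, 7, 4, 3] → min 3
[25, 12, 7, 4, 3, 9] → min 3
[12, 7, 4, 3, 9, 6] → min 3
[7, 4, 3, 9, 6, 20] → min 3
[4, 3, 9, 6, 20, 22] → min 3
[3, 9, 6, 20, 22, 1] → min 1
[9, 6, 20, 22, 1, 23] → min 1
[6, 20, 22, 1, 23, 22] → min 1
Largest of these is 3.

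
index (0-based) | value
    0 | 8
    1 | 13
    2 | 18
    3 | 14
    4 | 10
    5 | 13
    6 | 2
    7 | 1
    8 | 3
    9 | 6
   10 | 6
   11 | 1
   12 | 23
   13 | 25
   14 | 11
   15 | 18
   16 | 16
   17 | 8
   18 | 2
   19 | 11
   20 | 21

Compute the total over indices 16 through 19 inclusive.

Elements at indices 16..19: 16, 8, 2, 11
sum(16, 8, 2, 11) = 37

37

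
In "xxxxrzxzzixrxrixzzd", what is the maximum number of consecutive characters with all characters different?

[x] len 1
[x] len 1
[x] len 1
[x] len 1
[x, r] len 2
[x, r, z] len 3
[r, z, x] len 3
[x, z] len 2
[z] len 1
[z, i] len 2
[z, i, x] len 3
[z, i, x, r] len 4
[r, x] len 2
[x, r] len 2
[x, r, i] len 3
[r, i, x] len 3
[r, i, x, z] len 4
[z] len 1
[z, d] len 2
Longest all-distinct length: 4.

4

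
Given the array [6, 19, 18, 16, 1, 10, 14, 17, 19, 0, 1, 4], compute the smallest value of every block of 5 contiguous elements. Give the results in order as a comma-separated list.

1, 1, 1, 1, 1, 0, 0, 0

(6, 19, 18, 16, 1) → min 1
(19, 18, 16, 1, 10) → min 1
(18, 16, 1, 10, 14) → min 1
(16, 1, 10, 14, 17) → min 1
(1, 10, 14, 17, 19) → min 1
(10, 14, 17, 19, 0) → min 0
(14, 17, 19, 0, 1) → min 0
(17, 19, 0, 1, 4) → min 0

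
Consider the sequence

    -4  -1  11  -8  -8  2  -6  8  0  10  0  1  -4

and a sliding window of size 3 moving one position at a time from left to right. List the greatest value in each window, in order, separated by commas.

11, 11, 11, 2, 2, 8, 8, 10, 10, 10, 1

-4 -1 11 → max 11
-1 11 -8 → max 11
11 -8 -8 → max 11
-8 -8 2 → max 2
-8 2 -6 → max 2
2 -6 8 → max 8
-6 8 0 → max 8
8 0 10 → max 10
0 10 0 → max 10
10 0 1 → max 10
0 1 -4 → max 1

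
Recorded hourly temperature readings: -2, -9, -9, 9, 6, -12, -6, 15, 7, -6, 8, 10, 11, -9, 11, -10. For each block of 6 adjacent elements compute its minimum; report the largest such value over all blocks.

-6

Each size-6 window and its min:
[-2, -9, -9, 9, 6, -12] → min -12
[-9, -9, 9, 6, -12, -6] → min -12
[-9, 9, 6, -12, -6, 15] → min -12
[9, 6, -12, -6, 15, 7] → min -12
[6, -12, -6, 15, 7, -6] → min -12
[-12, -6, 15, 7, -6, 8] → min -12
[-6, 15, 7, -6, 8, 10] → min -6
[15, 7, -6, 8, 10, 11] → min -6
[7, -6, 8, 10, 11, -9] → min -9
[-6, 8, 10, 11, -9, 11] → min -9
[8, 10, 11, -9, 11, -10] → min -10
Largest of these is -6.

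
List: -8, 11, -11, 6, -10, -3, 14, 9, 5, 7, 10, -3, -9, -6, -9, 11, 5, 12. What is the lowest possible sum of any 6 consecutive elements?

Each size-6 window and its sum:
-8 11 -11 6 -10 -3 → sum -15
11 -11 6 -10 -3 14 → sum 7
-11 6 -10 -3 14 9 → sum 5
6 -10 -3 14 9 5 → sum 21
-10 -3 14 9 5 7 → sum 22
-3 14 9 5 7 10 → sum 42
14 9 5 7 10 -3 → sum 42
9 5 7 10 -3 -9 → sum 19
5 7 10 -3 -9 -6 → sum 4
7 10 -3 -9 -6 -9 → sum -10
10 -3 -9 -6 -9 11 → sum -6
-3 -9 -6 -9 11 5 → sum -11
-9 -6 -9 11 5 12 → sum 4
Lowest of these is -15.

-15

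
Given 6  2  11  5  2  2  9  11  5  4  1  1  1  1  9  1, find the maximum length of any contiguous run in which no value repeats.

6

add 6: [6] len 1
add 2: [6, 2] len 2
add 11: [6, 2, 11] len 3
add 5: [6, 2, 11, 5] len 4
add 2 (repeat 2, move left end past it): [11, 5, 2] len 3
add 2 (repeat 2, move left end past it): [2] len 1
add 9: [2, 9] len 2
add 11: [2, 9, 11] len 3
add 5: [2, 9, 11, 5] len 4
add 4: [2, 9, 11, 5, 4] len 5
add 1: [2, 9, 11, 5, 4, 1] len 6
add 1 (repeat 1, move left end past it): [1] len 1
add 1 (repeat 1, move left end past it): [1] len 1
add 1 (repeat 1, move left end past it): [1] len 1
add 9: [1, 9] len 2
add 1 (repeat 1, move left end past it): [9, 1] len 2
Longest all-distinct length: 6.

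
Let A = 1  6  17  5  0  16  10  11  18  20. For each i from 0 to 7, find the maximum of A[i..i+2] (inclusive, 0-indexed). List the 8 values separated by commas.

17, 17, 17, 16, 16, 16, 18, 20

(1, 6, 17) → max 17
(6, 17, 5) → max 17
(17, 5, 0) → max 17
(5, 0, 16) → max 16
(0, 16, 10) → max 16
(16, 10, 11) → max 16
(10, 11, 18) → max 18
(11, 18, 20) → max 20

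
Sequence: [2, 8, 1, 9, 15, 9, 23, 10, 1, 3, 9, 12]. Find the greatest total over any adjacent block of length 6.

Window sums for each of the 7 positions:
2 8 1 9 15 9 → sum 44
8 1 9 15 9 23 → sum 65
1 9 15 9 23 10 → sum 67
9 15 9 23 10 1 → sum 67
15 9 23 10 1 3 → sum 61
9 23 10 1 3 9 → sum 55
23 10 1 3 9 12 → sum 58
Greatest of these is 67.

67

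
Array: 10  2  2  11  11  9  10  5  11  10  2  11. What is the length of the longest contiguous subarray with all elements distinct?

[10] len 1
[10, 2] len 2
[2] len 1
[2, 11] len 2
[11] len 1
[11, 9] len 2
[11, 9, 10] len 3
[11, 9, 10, 5] len 4
[9, 10, 5, 11] len 4
[5, 11, 10] len 3
[5, 11, 10, 2] len 4
[10, 2, 11] len 3
Longest all-distinct length: 4.

4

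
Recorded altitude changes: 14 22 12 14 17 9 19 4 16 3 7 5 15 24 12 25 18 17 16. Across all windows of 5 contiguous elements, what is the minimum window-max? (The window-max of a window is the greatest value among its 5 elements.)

16

[14, 22, 12, 14, 17] → max 22
[22, 12, 14, 17, 9] → max 22
[12, 14, 17, 9, 19] → max 19
[14, 17, 9, 19, 4] → max 19
[17, 9, 19, 4, 16] → max 19
[9, 19, 4, 16, 3] → max 19
[19, 4, 16, 3, 7] → max 19
[4, 16, 3, 7, 5] → max 16
[16, 3, 7, 5, 15] → max 16
[3, 7, 5, 15, 24] → max 24
[7, 5, 15, 24, 12] → max 24
[5, 15, 24, 12, 25] → max 25
[15, 24, 12, 25, 18] → max 25
[24, 12, 25, 18, 17] → max 25
[12, 25, 18, 17, 16] → max 25
Minimum of these is 16.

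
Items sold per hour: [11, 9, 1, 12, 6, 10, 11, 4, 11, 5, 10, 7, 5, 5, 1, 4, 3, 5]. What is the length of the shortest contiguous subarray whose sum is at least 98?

Extend right; whenever the sum reaches 98, record the length and shrink from the left:
add 11: running sum 11 < 98
add 9: running sum 20 < 98
add 1: running sum 21 < 98
add 12: running sum 33 < 98
add 6: running sum 39 < 98
add 10: running sum 49 < 98
add 11: running sum 60 < 98
add 4: running sum 64 < 98
add 11: running sum 75 < 98
add 5: running sum 80 < 98
add 10: running sum 90 < 98
add 7: running sum 97 < 98
add 5: shortest ending here [11, 9, 1, 12, 6, 10, 11, 4, 11, 5, 10, 7, 5] sum 102, len 13
add 5: shortest ending here [11, 9, 1, 12, 6, 10, 11, 4, 11, 5, 10, 7, 5, 5] sum 107, len 14
add 1: shortest ending here [11, 9, 1, 12, 6, 10, 11, 4, 11, 5, 10, 7, 5, 5, 1] sum 108, len 15
add 4: shortest ending here [9, 1, 12, 6, 10, 11, 4, 11, 5, 10, 7, 5, 5, 1, 4] sum 101, len 15
add 3: shortest ending here [9, 1, 12, 6, 10, 11, 4, 11, 5, 10, 7, 5, 5, 1, 4, 3] sum 104, len 16
add 5: shortest ending here [12, 6, 10, 11, 4, 11, 5, 10, 7, 5, 5, 1, 4, 3, 5] sum 99, len 15
Shortest qualifying length: 13.

13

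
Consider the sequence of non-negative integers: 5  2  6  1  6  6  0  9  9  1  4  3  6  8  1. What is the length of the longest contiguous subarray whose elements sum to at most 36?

Extend to the right; shrink from the left whenever the sum exceeds 36:
[5] sum 5 len 1
[5, 2] sum 7 len 2
[5, 2, 6] sum 13 len 3
[5, 2, 6, 1] sum 14 len 4
[5, 2, 6, 1, 6] sum 20 len 5
[5, 2, 6, 1, 6, 6] sum 26 len 6
[5, 2, 6, 1, 6, 6, 0] sum 26 len 7
[5, 2, 6, 1, 6, 6, 0, 9] sum 35 len 8
[1, 6, 6, 0, 9, 9] sum 31 len 6
[1, 6, 6, 0, 9, 9, 1] sum 32 len 7
[1, 6, 6, 0, 9, 9, 1, 4] sum 36 len 8
[6, 0, 9, 9, 1, 4, 3] sum 32 len 7
[0, 9, 9, 1, 4, 3, 6] sum 32 len 7
[9, 1, 4, 3, 6, 8] sum 31 len 6
[9, 1, 4, 3, 6, 8, 1] sum 32 len 7
Longest length seen: 8.

8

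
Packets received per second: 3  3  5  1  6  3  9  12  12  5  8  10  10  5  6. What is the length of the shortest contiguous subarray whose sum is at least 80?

10

add 3: running sum 3 < 80
add 3: running sum 6 < 80
add 5: running sum 11 < 80
add 1: running sum 12 < 80
add 6: running sum 18 < 80
add 3: running sum 21 < 80
add 9: running sum 30 < 80
add 12: running sum 42 < 80
add 12: running sum 54 < 80
add 5: running sum 59 < 80
add 8: running sum 67 < 80
add 10: running sum 77 < 80
add 10: shortest ending here [5, 1, 6, 3, 9, 12, 12, 5, 8, 10, 10] sum 81, len 11
add 5: shortest ending here [6, 3, 9, 12, 12, 5, 8, 10, 10, 5] sum 80, len 10
add 6: shortest ending here [3, 9, 12, 12, 5, 8, 10, 10, 5, 6] sum 80, len 10
Shortest qualifying length: 10.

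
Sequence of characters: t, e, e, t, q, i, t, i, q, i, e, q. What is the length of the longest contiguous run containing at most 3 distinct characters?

add t: window [t] (1 distinct), len 1
add e: window [t, e] (2 distinct), len 2
add e: window [t, e, e] (2 distinct), len 3
add t: window [t, e, e, t] (2 distinct), len 4
add q: window [t, e, e, t, q] (3 distinct), len 5
add i: window [t, q, i] (3 distinct), len 3
add t: window [t, q, i, t] (3 distinct), len 4
add i: window [t, q, i, t, i] (3 distinct), len 5
add q: window [t, q, i, t, i, q] (3 distinct), len 6
add i: window [t, q, i, t, i, q, i] (3 distinct), len 7
add e: window [i, q, i, e] (3 distinct), len 4
add q: window [i, q, i, e, q] (3 distinct), len 5
Longest length with ≤3 distinct: 7.

7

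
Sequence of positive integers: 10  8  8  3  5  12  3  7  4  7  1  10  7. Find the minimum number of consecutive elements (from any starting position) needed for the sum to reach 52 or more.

8

Extend right; whenever the sum reaches 52, record the length and shrink from the left:
add 10: running sum 10 < 52
add 8: running sum 18 < 52
add 8: running sum 26 < 52
add 3: running sum 29 < 52
add 5: running sum 34 < 52
add 12: running sum 46 < 52
add 3: running sum 49 < 52
end 7: [10, 8, 8, 3, 5, 12, 3, 7] sum 56, len 8
end 8: [10, 8, 8, 3, 5, 12, 3, 7, 4] sum 60, len 9
end 9: [8, 8, 3, 5, 12, 3, 7, 4, 7] sum 57, len 9
end 10: [8, 8, 3, 5, 12, 3, 7, 4, 7, 1] sum 58, len 10
end 11: [3, 5, 12, 3, 7, 4, 7, 1, 10] sum 52, len 9
end 12: [5, 12, 3, 7, 4, 7, 1, 10, 7] sum 56, len 9
Shortest qualifying length: 8.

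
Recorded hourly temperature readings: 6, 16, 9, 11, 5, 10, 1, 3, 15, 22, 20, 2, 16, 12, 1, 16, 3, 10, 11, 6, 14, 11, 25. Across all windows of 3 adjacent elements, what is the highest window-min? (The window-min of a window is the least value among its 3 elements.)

Window mins for each of the 21 positions:
(6, 16, 9) → min 6
(16, 9, 11) → min 9
(9, 11, 5) → min 5
(11, 5, 10) → min 5
(5, 10, 1) → min 1
(10, 1, 3) → min 1
(1, 3, 15) → min 1
(3, 15, 22) → min 3
(15, 22, 20) → min 15
(22, 20, 2) → min 2
(20, 2, 16) → min 2
(2, 16, 12) → min 2
(16, 12, 1) → min 1
(12, 1, 16) → min 1
(1, 16, 3) → min 1
(16, 3, 10) → min 3
(3, 10, 11) → min 3
(10, 11, 6) → min 6
(11, 6, 14) → min 6
(6, 14, 11) → min 6
(14, 11, 25) → min 11
Highest of these is 15.

15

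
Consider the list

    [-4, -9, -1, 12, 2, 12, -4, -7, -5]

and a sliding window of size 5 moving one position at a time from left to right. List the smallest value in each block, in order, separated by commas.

-9, -9, -4, -7, -7

-4 -9 -1 12 2 → min -9
-9 -1 12 2 12 → min -9
-1 12 2 12 -4 → min -4
12 2 12 -4 -7 → min -7
2 12 -4 -7 -5 → min -7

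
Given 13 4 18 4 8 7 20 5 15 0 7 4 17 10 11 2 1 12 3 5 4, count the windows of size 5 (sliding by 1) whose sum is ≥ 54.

2

(13, 4, 18, 4, 8) → sum 47
(4, 18, 4, 8, 7) → sum 41
(18, 4, 8, 7, 20) → sum 57  ≥ 54 ✓
(4, 8, 7, 20, 5) → sum 44
(8, 7, 20, 5, 15) → sum 55  ≥ 54 ✓
(7, 20, 5, 15, 0) → sum 47
(20, 5, 15, 0, 7) → sum 47
(5, 15, 0, 7, 4) → sum 31
(15, 0, 7, 4, 17) → sum 43
(0, 7, 4, 17, 10) → sum 38
(7, 4, 17, 10, 11) → sum 49
(4, 17, 10, 11, 2) → sum 44
(17, 10, 11, 2, 1) → sum 41
(10, 11, 2, 1, 12) → sum 36
(11, 2, 1, 12, 3) → sum 29
(2, 1, 12, 3, 5) → sum 23
(1, 12, 3, 5, 4) → sum 25
2 windows satisfy the condition.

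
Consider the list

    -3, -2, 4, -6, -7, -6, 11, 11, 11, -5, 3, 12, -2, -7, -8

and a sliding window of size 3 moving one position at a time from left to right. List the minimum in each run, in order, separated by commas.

Sliding a size-3 window across the 15 values:
(-3, -2, 4) → min -3
(-2, 4, -6) → min -6
(4, -6, -7) → min -7
(-6, -7, -6) → min -7
(-7, -6, 11) → min -7
(-6, 11, 11) → min -6
(11, 11, 11) → min 11
(11, 11, -5) → min -5
(11, -5, 3) → min -5
(-5, 3, 12) → min -5
(3, 12, -2) → min -2
(12, -2, -7) → min -7
(-2, -7, -8) → min -8

-3, -6, -7, -7, -7, -6, 11, -5, -5, -5, -2, -7, -8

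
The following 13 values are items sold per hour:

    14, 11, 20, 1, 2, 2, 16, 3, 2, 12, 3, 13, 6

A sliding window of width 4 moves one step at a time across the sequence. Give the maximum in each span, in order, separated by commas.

[14, 11, 20, 1] → max 20
[11, 20, 1, 2] → max 20
[20, 1, 2, 2] → max 20
[1, 2, 2, 16] → max 16
[2, 2, 16, 3] → max 16
[2, 16, 3, 2] → max 16
[16, 3, 2, 12] → max 16
[3, 2, 12, 3] → max 12
[2, 12, 3, 13] → max 13
[12, 3, 13, 6] → max 13

20, 20, 20, 16, 16, 16, 16, 12, 13, 13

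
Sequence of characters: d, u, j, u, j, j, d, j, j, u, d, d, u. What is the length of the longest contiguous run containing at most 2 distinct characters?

5

[d] 1 distinct, len 1
[d, u] 2 distinct, len 2
[u, j] 2 distinct, len 2
[u, j, u] 2 distinct, len 3
[u, j, u, j] 2 distinct, len 4
[u, j, u, j, j] 2 distinct, len 5
[j, j, d] 2 distinct, len 3
[j, j, d, j] 2 distinct, len 4
[j, j, d, j, j] 2 distinct, len 5
[j, j, u] 2 distinct, len 3
[u, d] 2 distinct, len 2
[u, d, d] 2 distinct, len 3
[u, d, d, u] 2 distinct, len 4
Longest length with ≤2 distinct: 5.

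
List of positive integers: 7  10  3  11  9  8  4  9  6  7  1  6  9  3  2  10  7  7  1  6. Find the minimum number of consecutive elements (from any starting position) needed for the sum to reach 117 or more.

Extend right; whenever the sum reaches 117, record the length and shrink from the left:
add 7: running sum 7 < 117
add 10: running sum 17 < 117
add 3: running sum 20 < 117
add 11: running sum 31 < 117
add 9: running sum 40 < 117
add 8: running sum 48 < 117
add 4: running sum 52 < 117
add 9: running sum 61 < 117
add 6: running sum 67 < 117
add 7: running sum 74 < 117
add 1: running sum 75 < 117
add 6: running sum 81 < 117
add 9: running sum 90 < 117
add 3: running sum 93 < 117
add 2: running sum 95 < 117
add 10: running sum 105 < 117
add 7: running sum 112 < 117
end 17: [7, 10, 3, 11, 9, 8, 4, 9, 6, 7, 1, 6, 9, 3, 2, 10, 7, 7] sum 119, len 18
end 18: [7, 10, 3, 11, 9, 8, 4, 9, 6, 7, 1, 6, 9, 3, 2, 10, 7, 7, 1] sum 120, len 19
end 19: [10, 3, 11, 9, 8, 4, 9, 6, 7, 1, 6, 9, 3, 2, 10, 7, 7, 1, 6] sum 119, len 19
Shortest qualifying length: 18.

18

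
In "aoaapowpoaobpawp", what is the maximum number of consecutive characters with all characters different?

5

[a] len 1
[a, o] len 2
[o, a] len 2
[a] len 1
[a, p] len 2
[a, p, o] len 3
[a, p, o, w] len 4
[o, w, p] len 3
[w, p, o] len 3
[w, p, o, a] len 4
[a, o] len 2
[a, o, b] len 3
[a, o, b, p] len 4
[o, b, p, a] len 4
[o, b, p, a, w] len 5
[a, w, p] len 3
Longest all-distinct length: 5.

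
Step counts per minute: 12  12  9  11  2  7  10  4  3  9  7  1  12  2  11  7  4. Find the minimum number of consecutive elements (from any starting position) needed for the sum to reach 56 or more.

add 12: running sum 12 < 56
add 12: running sum 24 < 56
add 9: running sum 33 < 56
add 11: running sum 44 < 56
add 2: running sum 46 < 56
add 7: running sum 53 < 56
end 6: [12, 12, 9, 11, 2, 7, 10] sum 63, len 7
end 7: [12, 12, 9, 11, 2, 7, 10, 4] sum 67, len 8
end 8: [12, 9, 11, 2, 7, 10, 4, 3] sum 58, len 8
end 9: [12, 9, 11, 2, 7, 10, 4, 3, 9] sum 67, len 9
end 10: [9, 11, 2, 7, 10, 4, 3, 9, 7] sum 62, len 9
end 11: [9, 11, 2, 7, 10, 4, 3, 9, 7, 1] sum 63, len 10
end 12: [11, 2, 7, 10, 4, 3, 9, 7, 1, 12] sum 66, len 10
end 13: [2, 7, 10, 4, 3, 9, 7, 1, 12, 2] sum 57, len 10
end 14: [10, 4, 3, 9, 7, 1, 12, 2, 11] sum 59, len 9
end 15: [4, 3, 9, 7, 1, 12, 2, 11, 7] sum 56, len 9
end 16: [3, 9, 7, 1, 12, 2, 11, 7, 4] sum 56, len 9
Shortest qualifying length: 7.

7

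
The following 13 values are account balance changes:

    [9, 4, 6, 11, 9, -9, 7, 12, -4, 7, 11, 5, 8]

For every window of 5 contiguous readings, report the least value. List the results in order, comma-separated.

Sliding a size-5 window across the 13 values:
9 4 6 11 9 → min 4
4 6 11 9 -9 → min -9
6 11 9 -9 7 → min -9
11 9 -9 7 12 → min -9
9 -9 7 12 -4 → min -9
-9 7 12 -4 7 → min -9
7 12 -4 7 11 → min -4
12 -4 7 11 5 → min -4
-4 7 11 5 8 → min -4

4, -9, -9, -9, -9, -9, -4, -4, -4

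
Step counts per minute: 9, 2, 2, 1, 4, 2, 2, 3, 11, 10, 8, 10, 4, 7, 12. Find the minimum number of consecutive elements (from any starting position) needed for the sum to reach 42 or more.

5

add 9: running sum 9 < 42
add 2: running sum 11 < 42
add 2: running sum 13 < 42
add 1: running sum 14 < 42
add 4: running sum 18 < 42
add 2: running sum 20 < 42
add 2: running sum 22 < 42
add 3: running sum 25 < 42
add 11: running sum 36 < 42
add 10: shortest ending here [9, 2, 2, 1, 4, 2, 2, 3, 11, 10] sum 46, len 10
add 8: shortest ending here [2, 1, 4, 2, 2, 3, 11, 10, 8] sum 43, len 9
add 10: shortest ending here [3, 11, 10, 8, 10] sum 42, len 5
add 4: shortest ending here [11, 10, 8, 10, 4] sum 43, len 5
add 7: shortest ending here [11, 10, 8, 10, 4, 7] sum 50, len 6
add 12: shortest ending here [10, 8, 10, 4, 7, 12] sum 51, len 6
Shortest qualifying length: 5.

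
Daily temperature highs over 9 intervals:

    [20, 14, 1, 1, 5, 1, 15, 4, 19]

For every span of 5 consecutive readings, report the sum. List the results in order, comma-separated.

20 14 1 1 5 → sum 41
14 1 1 5 1 → sum 22
1 1 5 1 15 → sum 23
1 5 1 15 4 → sum 26
5 1 15 4 19 → sum 44

41, 22, 23, 26, 44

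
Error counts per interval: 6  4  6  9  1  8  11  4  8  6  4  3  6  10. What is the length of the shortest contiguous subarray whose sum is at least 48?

8

add 6: running sum 6 < 48
add 4: running sum 10 < 48
add 6: running sum 16 < 48
add 9: running sum 25 < 48
add 1: running sum 26 < 48
add 8: running sum 34 < 48
add 11: running sum 45 < 48
end 7: [6, 4, 6, 9, 1, 8, 11, 4] sum 49, len 8
end 8: [4, 6, 9, 1, 8, 11, 4, 8] sum 51, len 8
end 9: [6, 9, 1, 8, 11, 4, 8, 6] sum 53, len 8
end 10: [9, 1, 8, 11, 4, 8, 6, 4] sum 51, len 8
end 11: [9, 1, 8, 11, 4, 8, 6, 4, 3] sum 54, len 9
end 12: [8, 11, 4, 8, 6, 4, 3, 6] sum 50, len 8
end 13: [11, 4, 8, 6, 4, 3, 6, 10] sum 52, len 8
Shortest qualifying length: 8.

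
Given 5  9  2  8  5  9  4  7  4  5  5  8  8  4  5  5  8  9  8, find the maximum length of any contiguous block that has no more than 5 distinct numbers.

add 5: window [5] (1 distinct), len 1
add 9: window [5, 9] (2 distinct), len 2
add 2: window [5, 9, 2] (3 distinct), len 3
add 8: window [5, 9, 2, 8] (4 distinct), len 4
add 5: window [5, 9, 2, 8, 5] (4 distinct), len 5
add 9: window [5, 9, 2, 8, 5, 9] (4 distinct), len 6
add 4: window [5, 9, 2, 8, 5, 9, 4] (5 distinct), len 7
add 7: window [8, 5, 9, 4, 7] (5 distinct), len 5
add 4: window [8, 5, 9, 4, 7, 4] (5 distinct), len 6
add 5: window [8, 5, 9, 4, 7, 4, 5] (5 distinct), len 7
add 5: window [8, 5, 9, 4, 7, 4, 5, 5] (5 distinct), len 8
add 8: window [8, 5, 9, 4, 7, 4, 5, 5, 8] (5 distinct), len 9
add 8: window [8, 5, 9, 4, 7, 4, 5, 5, 8, 8] (5 distinct), len 10
add 4: window [8, 5, 9, 4, 7, 4, 5, 5, 8, 8, 4] (5 distinct), len 11
add 5: window [8, 5, 9, 4, 7, 4, 5, 5, 8, 8, 4, 5] (5 distinct), len 12
add 5: window [8, 5, 9, 4, 7, 4, 5, 5, 8, 8, 4, 5, 5] (5 distinct), len 13
add 8: window [8, 5, 9, 4, 7, 4, 5, 5, 8, 8, 4, 5, 5, 8] (5 distinct), len 14
add 9: window [8, 5, 9, 4, 7, 4, 5, 5, 8, 8, 4, 5, 5, 8, 9] (5 distinct), len 15
add 8: window [8, 5, 9, 4, 7, 4, 5, 5, 8, 8, 4, 5, 5, 8, 9, 8] (5 distinct), len 16
Longest length with ≤5 distinct: 16.

16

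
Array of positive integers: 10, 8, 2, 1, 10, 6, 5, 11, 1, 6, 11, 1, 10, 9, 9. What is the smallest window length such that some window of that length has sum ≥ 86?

14

add 10: running sum 10 < 86
add 8: running sum 18 < 86
add 2: running sum 20 < 86
add 1: running sum 21 < 86
add 10: running sum 31 < 86
add 6: running sum 37 < 86
add 5: running sum 42 < 86
add 11: running sum 53 < 86
add 1: running sum 54 < 86
add 6: running sum 60 < 86
add 11: running sum 71 < 86
add 1: running sum 72 < 86
add 10: running sum 82 < 86
end 13: [10, 8, 2, 1, 10, 6, 5, 11, 1, 6, 11, 1, 10, 9] sum 91, len 14
end 14: [8, 2, 1, 10, 6, 5, 11, 1, 6, 11, 1, 10, 9, 9] sum 90, len 14
Shortest qualifying length: 14.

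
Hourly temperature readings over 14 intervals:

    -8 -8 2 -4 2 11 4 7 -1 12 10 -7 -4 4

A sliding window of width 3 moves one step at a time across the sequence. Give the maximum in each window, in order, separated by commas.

2, 2, 2, 11, 11, 11, 7, 12, 12, 12, 10, 4

-8 -8 2 → max 2
-8 2 -4 → max 2
2 -4 2 → max 2
-4 2 11 → max 11
2 11 4 → max 11
11 4 7 → max 11
4 7 -1 → max 7
7 -1 12 → max 12
-1 12 10 → max 12
12 10 -7 → max 12
10 -7 -4 → max 10
-7 -4 4 → max 4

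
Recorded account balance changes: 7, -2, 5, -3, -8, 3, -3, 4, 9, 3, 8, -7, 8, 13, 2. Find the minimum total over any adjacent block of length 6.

Each size-6 window and its sum:
(7, -2, 5, -3, -8, 3) → sum 2
(-2, 5, -3, -8, 3, -3) → sum -8
(5, -3, -8, 3, -3, 4) → sum -2
(-3, -8, 3, -3, 4, 9) → sum 2
(-8, 3, -3, 4, 9, 3) → sum 8
(3, -3, 4, 9, 3, 8) → sum 24
(-3, 4, 9, 3, 8, -7) → sum 14
(4, 9, 3, 8, -7, 8) → sum 25
(9, 3, 8, -7, 8, 13) → sum 34
(3, 8, -7, 8, 13, 2) → sum 27
Minimum of these is -8.

-8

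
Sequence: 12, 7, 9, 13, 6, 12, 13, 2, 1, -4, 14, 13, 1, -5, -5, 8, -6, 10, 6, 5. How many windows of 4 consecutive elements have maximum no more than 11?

(12, 7, 9, 13) → max 13
(7, 9, 13, 6) → max 13
(9, 13, 6, 12) → max 13
(13, 6, 12, 13) → max 13
(6, 12, 13, 2) → max 13
(12, 13, 2, 1) → max 13
(13, 2, 1, -4) → max 13
(2, 1, -4, 14) → max 14
(1, -4, 14, 13) → max 14
(-4, 14, 13, 1) → max 14
(14, 13, 1, -5) → max 14
(13, 1, -5, -5) → max 13
(1, -5, -5, 8) → max 8  ≤ 11 ✓
(-5, -5, 8, -6) → max 8  ≤ 11 ✓
(-5, 8, -6, 10) → max 10  ≤ 11 ✓
(8, -6, 10, 6) → max 10  ≤ 11 ✓
(-6, 10, 6, 5) → max 10  ≤ 11 ✓
5 windows satisfy the condition.

5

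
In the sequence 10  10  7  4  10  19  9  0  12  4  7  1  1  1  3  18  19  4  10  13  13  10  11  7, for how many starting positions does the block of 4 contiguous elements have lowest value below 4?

11

10 10 7 4 → min 4
10 7 4 10 → min 4
7 4 10 19 → min 4
4 10 19 9 → min 4
10 19 9 0 → min 0  < 4 ✓
19 9 0 12 → min 0  < 4 ✓
9 0 12 4 → min 0  < 4 ✓
0 12 4 7 → min 0  < 4 ✓
12 4 7 1 → min 1  < 4 ✓
4 7 1 1 → min 1  < 4 ✓
7 1 1 1 → min 1  < 4 ✓
1 1 1 3 → min 1  < 4 ✓
1 1 3 18 → min 1  < 4 ✓
1 3 18 19 → min 1  < 4 ✓
3 18 19 4 → min 3  < 4 ✓
18 19 4 10 → min 4
19 4 10 13 → min 4
4 10 13 13 → min 4
10 13 13 10 → min 10
13 13 10 11 → min 10
13 10 11 7 → min 7
11 windows satisfy the condition.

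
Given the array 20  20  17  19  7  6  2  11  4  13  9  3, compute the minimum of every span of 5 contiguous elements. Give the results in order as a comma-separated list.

7, 6, 2, 2, 2, 2, 2, 3

(20, 20, 17, 19, 7) → min 7
(20, 17, 19, 7, 6) → min 6
(17, 19, 7, 6, 2) → min 2
(19, 7, 6, 2, 11) → min 2
(7, 6, 2, 11, 4) → min 2
(6, 2, 11, 4, 13) → min 2
(2, 11, 4, 13, 9) → min 2
(11, 4, 13, 9, 3) → min 3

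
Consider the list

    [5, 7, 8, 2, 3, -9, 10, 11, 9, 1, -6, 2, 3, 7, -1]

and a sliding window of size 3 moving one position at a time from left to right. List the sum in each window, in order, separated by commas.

Sliding a size-3 window across the 15 values:
[5, 7, 8] → sum 20
[7, 8, 2] → sum 17
[8, 2, 3] → sum 13
[2, 3, -9] → sum -4
[3, -9, 10] → sum 4
[-9, 10, 11] → sum 12
[10, 11, 9] → sum 30
[11, 9, 1] → sum 21
[9, 1, -6] → sum 4
[1, -6, 2] → sum -3
[-6, 2, 3] → sum -1
[2, 3, 7] → sum 12
[3, 7, -1] → sum 9

20, 17, 13, -4, 4, 12, 30, 21, 4, -3, -1, 12, 9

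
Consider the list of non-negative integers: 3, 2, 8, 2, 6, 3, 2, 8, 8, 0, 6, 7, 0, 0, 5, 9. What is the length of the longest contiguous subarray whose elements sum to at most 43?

11

Extend to the right; shrink from the left whenever the sum exceeds 43:
→ 3: sum 3, len 1
→ 2: sum 5, len 2
→ 8: sum 13, len 3
→ 2: sum 15, len 4
→ 6: sum 21, len 5
→ 3: sum 24, len 6
→ 2: sum 26, len 7
→ 8: sum 34, len 8
→ 8: sum 42, len 9
→ 0: sum 42, len 10
→ 6 (dropped 3, 2): sum 43, len 9
→ 7 (dropped 8): sum 42, len 9
→ 0: sum 42, len 10
→ 0: sum 42, len 11
→ 5 (dropped 2, 6): sum 39, len 10
→ 9 (dropped 3, 2): sum 43, len 9
Longest length seen: 11.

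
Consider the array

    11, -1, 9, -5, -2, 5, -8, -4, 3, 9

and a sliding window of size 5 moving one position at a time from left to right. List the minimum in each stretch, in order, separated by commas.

(11, -1, 9, -5, -2) → min -5
(-1, 9, -5, -2, 5) → min -5
(9, -5, -2, 5, -8) → min -8
(-5, -2, 5, -8, -4) → min -8
(-2, 5, -8, -4, 3) → min -8
(5, -8, -4, 3, 9) → min -8

-5, -5, -8, -8, -8, -8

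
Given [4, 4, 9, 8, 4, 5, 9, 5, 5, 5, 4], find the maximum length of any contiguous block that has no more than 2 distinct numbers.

5

Extend right; when distinct count exceeds 2, shrink from the left:
add 4: window [4] (1 distinct), len 1
add 4: window [4, 4] (1 distinct), len 2
add 9: window [4, 4, 9] (2 distinct), len 3
add 8: window [9, 8] (2 distinct), len 2
add 4: window [8, 4] (2 distinct), len 2
add 5: window [4, 5] (2 distinct), len 2
add 9: window [5, 9] (2 distinct), len 2
add 5: window [5, 9, 5] (2 distinct), len 3
add 5: window [5, 9, 5, 5] (2 distinct), len 4
add 5: window [5, 9, 5, 5, 5] (2 distinct), len 5
add 4: window [5, 5, 5, 4] (2 distinct), len 4
Longest length with ≤2 distinct: 5.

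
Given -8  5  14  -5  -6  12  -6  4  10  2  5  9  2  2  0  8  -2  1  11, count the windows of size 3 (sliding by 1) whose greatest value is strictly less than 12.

(-8, 5, 14) → max 14
(5, 14, -5) → max 14
(14, -5, -6) → max 14
(-5, -6, 12) → max 12
(-6, 12, -6) → max 12
(12, -6, 4) → max 12
(-6, 4, 10) → max 10  < 12 ✓
(4, 10, 2) → max 10  < 12 ✓
(10, 2, 5) → max 10  < 12 ✓
(2, 5, 9) → max 9  < 12 ✓
(5, 9, 2) → max 9  < 12 ✓
(9, 2, 2) → max 9  < 12 ✓
(2, 2, 0) → max 2  < 12 ✓
(2, 0, 8) → max 8  < 12 ✓
(0, 8, -2) → max 8  < 12 ✓
(8, -2, 1) → max 8  < 12 ✓
(-2, 1, 11) → max 11  < 12 ✓
11 windows satisfy the condition.

11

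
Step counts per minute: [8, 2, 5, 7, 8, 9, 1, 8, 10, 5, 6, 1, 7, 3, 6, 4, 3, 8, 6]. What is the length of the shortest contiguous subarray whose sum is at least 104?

add 8: running sum 8 < 104
add 2: running sum 10 < 104
add 5: running sum 15 < 104
add 7: running sum 22 < 104
add 8: running sum 30 < 104
add 9: running sum 39 < 104
add 1: running sum 40 < 104
add 8: running sum 48 < 104
add 10: running sum 58 < 104
add 5: running sum 63 < 104
add 6: running sum 69 < 104
add 1: running sum 70 < 104
add 7: running sum 77 < 104
add 3: running sum 80 < 104
add 6: running sum 86 < 104
add 4: running sum 90 < 104
add 3: running sum 93 < 104
add 8: running sum 101 < 104
add 6: shortest ending here [8, 2, 5, 7, 8, 9, 1, 8, 10, 5, 6, 1, 7, 3, 6, 4, 3, 8, 6] sum 107, len 19
Shortest qualifying length: 19.

19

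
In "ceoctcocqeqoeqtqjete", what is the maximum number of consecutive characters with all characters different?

4

add c: [c] len 1
add e: [c, e] len 2
add o: [c, e, o] len 3
add c (repeat c, move left end past it): [e, o, c] len 3
add t: [e, o, c, t] len 4
add c (repeat c, move left end past it): [t, c] len 2
add o: [t, c, o] len 3
add c (repeat c, move left end past it): [o, c] len 2
add q: [o, c, q] len 3
add e: [o, c, q, e] len 4
add q (repeat q, move left end past it): [e, q] len 2
add o: [e, q, o] len 3
add e (repeat e, move left end past it): [q, o, e] len 3
add q (repeat q, move left end past it): [o, e, q] len 3
add t: [o, e, q, t] len 4
add q (repeat q, move left end past it): [t, q] len 2
add j: [t, q, j] len 3
add e: [t, q, j, e] len 4
add t (repeat t, move left end past it): [q, j, e, t] len 4
add e (repeat e, move left end past it): [t, e] len 2
Longest all-distinct length: 4.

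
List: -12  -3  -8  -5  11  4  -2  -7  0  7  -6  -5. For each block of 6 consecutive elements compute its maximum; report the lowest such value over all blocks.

7

(-12, -3, -8, -5, 11, 4) → max 11
(-3, -8, -5, 11, 4, -2) → max 11
(-8, -5, 11, 4, -2, -7) → max 11
(-5, 11, 4, -2, -7, 0) → max 11
(11, 4, -2, -7, 0, 7) → max 11
(4, -2, -7, 0, 7, -6) → max 7
(-2, -7, 0, 7, -6, -5) → max 7
Lowest of these is 7.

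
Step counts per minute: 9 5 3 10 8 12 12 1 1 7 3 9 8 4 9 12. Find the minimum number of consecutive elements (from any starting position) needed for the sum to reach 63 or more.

9

add 9: running sum 9 < 63
add 5: running sum 14 < 63
add 3: running sum 17 < 63
add 10: running sum 27 < 63
add 8: running sum 35 < 63
add 12: running sum 47 < 63
add 12: running sum 59 < 63
add 1: running sum 60 < 63
add 1: running sum 61 < 63
add 7: shortest ending here [9, 5, 3, 10, 8, 12, 12, 1, 1, 7] sum 68, len 10
add 3: shortest ending here [9, 5, 3, 10, 8, 12, 12, 1, 1, 7, 3] sum 71, len 11
add 9: shortest ending here [10, 8, 12, 12, 1, 1, 7, 3, 9] sum 63, len 9
add 8: shortest ending here [10, 8, 12, 12, 1, 1, 7, 3, 9, 8] sum 71, len 10
add 4: shortest ending here [8, 12, 12, 1, 1, 7, 3, 9, 8, 4] sum 65, len 10
add 9: shortest ending here [12, 12, 1, 1, 7, 3, 9, 8, 4, 9] sum 66, len 10
add 12: shortest ending here [12, 1, 1, 7, 3, 9, 8, 4, 9, 12] sum 66, len 10
Shortest qualifying length: 9.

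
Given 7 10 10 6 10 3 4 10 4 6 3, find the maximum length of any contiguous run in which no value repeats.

4

[7] len 1
[7, 10] len 2
[10] len 1
[10, 6] len 2
[6, 10] len 2
[6, 10, 3] len 3
[6, 10, 3, 4] len 4
[3, 4, 10] len 3
[10, 4] len 2
[10, 4, 6] len 3
[10, 4, 6, 3] len 4
Longest all-distinct length: 4.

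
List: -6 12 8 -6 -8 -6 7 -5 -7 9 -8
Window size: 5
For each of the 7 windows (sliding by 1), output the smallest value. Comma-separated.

-8, -8, -8, -8, -8, -7, -8

Sliding a size-5 window across the 11 values:
(-6, 12, 8, -6, -8) → min -8
(12, 8, -6, -8, -6) → min -8
(8, -6, -8, -6, 7) → min -8
(-6, -8, -6, 7, -5) → min -8
(-8, -6, 7, -5, -7) → min -8
(-6, 7, -5, -7, 9) → min -7
(7, -5, -7, 9, -8) → min -8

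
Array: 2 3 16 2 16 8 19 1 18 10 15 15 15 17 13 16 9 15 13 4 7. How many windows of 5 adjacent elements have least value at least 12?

2 3 16 2 16 → min 2
3 16 2 16 8 → min 2
16 2 16 8 19 → min 2
2 16 8 19 1 → min 1
16 8 19 1 18 → min 1
8 19 1 18 10 → min 1
19 1 18 10 15 → min 1
1 18 10 15 15 → min 1
18 10 15 15 15 → min 10
10 15 15 15 17 → min 10
15 15 15 17 13 → min 13  ≥ 12 ✓
15 15 17 13 16 → min 13  ≥ 12 ✓
15 17 13 16 9 → min 9
17 13 16 9 15 → min 9
13 16 9 15 13 → min 9
16 9 15 13 4 → min 4
9 15 13 4 7 → min 4
2 windows satisfy the condition.

2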